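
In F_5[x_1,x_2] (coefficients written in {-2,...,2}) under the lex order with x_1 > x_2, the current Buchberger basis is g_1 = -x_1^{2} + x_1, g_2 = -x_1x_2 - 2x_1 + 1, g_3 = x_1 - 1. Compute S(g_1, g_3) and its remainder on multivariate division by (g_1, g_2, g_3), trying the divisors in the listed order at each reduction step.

lcm(LM(g_1), LM(g_3)) = x_1^{2}.
S = (lcm/LT(g_1))·g_1 − (lcm/LT(g_3))·g_3 = 0.
Reduce S modulo (g_1, g_2, g_3) in that order:
The remainder is 0, so this S-polynomial contributes no new basis element.

S(g_1, g_3) = 0; remainder on division = 0.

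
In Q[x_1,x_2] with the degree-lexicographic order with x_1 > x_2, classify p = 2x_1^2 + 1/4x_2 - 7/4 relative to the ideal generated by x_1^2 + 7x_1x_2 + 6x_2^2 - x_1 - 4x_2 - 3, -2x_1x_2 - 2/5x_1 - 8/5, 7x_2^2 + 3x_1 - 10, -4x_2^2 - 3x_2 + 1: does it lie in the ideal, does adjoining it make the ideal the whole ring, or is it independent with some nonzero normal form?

2x_1^2 + 1/4x_2 - 7/4 lies in I (it reduces to 0).

First compute the reduced Gröbner basis of I by Buchberger's algorithm.
f_1 = x_1^2 + 7x_1x_2 + 6x_2^2 - x_1 - 4x_2 - 3, LT = x_1^2.
f_2 = -2x_1x_2 - 2/5x_1 - 8/5, LT = x_1x_2.
f_3 = 7x_2^2 + 3x_1 - 10, LT = x_2^2.
f_4 = -4x_2^2 - 3x_2 + 1, LT = x_2^2.

S(f_1,f_2): lcm = x_1^2x_2. S = 7x_1x_2^2 + 6x_2^3 - 1/5x_1^2 - x_1x_2 - 4x_2^2 - 4/5x_1 - 3x_2.
  leading term x_1x_2^2: subtract (-7/2x_2)·f_2 from 7x_1x_2^2 + 6x_2^3 - 1/5x_1^2 - x_1x_2 - 4x_2^2 - 4/5x_1 - 3x_2 → 6x_2^3 - 1/5x_1^2 - 12/5x_1x_2 - 4x_2^2 - 4/5x_1 - 43/5x_2
  leading term x_2^3: subtract (6/7x_2)·f_3 from 6x_2^3 - 1/5x_1^2 - 12/5x_1x_2 - 4x_2^2 - 4/5x_1 - 43/5x_2 → -1/5x_1^2 - 174/35x_1x_2 - 4x_2^2 - 4/5x_1 - 1/35x_2
  leading term x_1^2: subtract (-1/5)·f_1 from -1/5x_1^2 - 174/35x_1x_2 - 4x_2^2 - 4/5x_1 - 1/35x_2 → -25/7x_1x_2 - 14/5x_2^2 - x_1 - 29/35x_2 - 3/5
  leading term x_1x_2: subtract (25/14)·f_2 from -25/7x_1x_2 - 14/5x_2^2 - x_1 - 29/35x_2 - 3/5 → -14/5x_2^2 - 2/7x_1 - 29/35x_2 + 79/35
  leading term x_2^2: subtract (-2/5)·f_3 from -14/5x_2^2 - 2/7x_1 - 29/35x_2 + 79/35 → 32/35x_1 - 29/35x_2 - 61/35
  leading term x_1: no divisor's leading term divides it; move 32/35x_1 to the remainder.
  leading term x_2: no divisor's leading term divides it; move -29/35x_2 to the remainder.
  leading term 1: no divisor's leading term divides it; move -61/35 to the remainder.
  remainder 32/35x_1 - 29/35x_2 - 61/35 ≠ 0; add h_5 = 32/35x_1 - 29/35x_2 - 61/35 to the basis.

S(f_2,f_3): lcm = x_1x_2^2. S = -3/7x_1^2 + 1/5x_1x_2 + 10/7x_1 + 4/5x_2.
  leading term x_1^2: subtract (-3/7)·f_1 from -3/7x_1^2 + 1/5x_1x_2 + 10/7x_1 + 4/5x_2 → 16/5x_1x_2 + 18/7x_2^2 + x_1 - 32/35x_2 - 9/7
  leading term x_1x_2: subtract (-8/5)·f_2 from 16/5x_1x_2 + 18/7x_2^2 + x_1 - 32/35x_2 - 9/7 → 18/7x_2^2 + 9/25x_1 - 32/35x_2 - 673/175
  leading term x_2^2: subtract (18/49)·f_3 from 18/7x_2^2 + 9/25x_1 - 32/35x_2 - 673/175 → -909/1225x_1 - 32/35x_2 - 211/1225
  leading term x_1: subtract (-909/1120)·h_5 from -909/1225x_1 - 32/35x_2 - 211/1225 → -62201/39200x_2 - 62201/39200
  leading term x_2: no divisor's leading term divides it; move -62201/39200x_2 to the remainder.
  leading term 1: no divisor's leading term divides it; move -62201/39200 to the remainder.
  remainder -62201/39200x_2 - 62201/39200 ≠ 0; add h_6 = -62201/39200x_2 - 62201/39200 to the basis.

The other S-polynomials (S(f_1,f_3), S(f_1,f_4), S(f_2,f_4), S(f_3,f_4), S(f_1,h_5), S(f_2,h_5), S(f_3,h_5), S(f_4,h_5), S(f_1,h_6), S(f_2,h_6), S(f_3,h_6), S(f_4,h_6), S(h_5,h_6)) all reduce to 0 modulo the current basis, so we have a Gröbner basis.
Inter-reduce: drop elements whose leading term is divisible by another's, tail-reduce, and make monic.
Reduced Gröbner basis: {x_1 - 1, x_2 + 1}.
Label its elements g_1 = x_1 - 1, g_2 = x_2 + 1.

Reduce p = 2x_1^2 + 1/4x_2 - 7/4 modulo G:
  leading term x_1^2: subtract (2x_1)·g_1 from 2x_1^2 + 1/4x_2 - 7/4 → 2x_1 + 1/4x_2 - 7/4
  leading term x_1: subtract (2)·g_1 from 2x_1 + 1/4x_2 - 7/4 → 1/4x_2 + 1/4
  leading term x_2: subtract (1/4)·g_2 from 1/4x_2 + 1/4 → 0
  normal form = 0.
Since the normal form is 0, p ∈ I.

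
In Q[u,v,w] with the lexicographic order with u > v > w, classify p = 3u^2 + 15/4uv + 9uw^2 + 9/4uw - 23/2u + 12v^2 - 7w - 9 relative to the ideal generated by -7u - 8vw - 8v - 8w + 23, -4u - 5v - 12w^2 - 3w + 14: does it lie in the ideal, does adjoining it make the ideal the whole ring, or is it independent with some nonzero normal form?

3u^2 + 15/4uv + 9uw^2 + 9/4uw - 23/2u + 12v^2 - 7w - 9 is independent of I; its normal form modulo I is 12v^2 + 5/4v + 3w^2 - 25/4w - 25/2.

First compute the reduced Gröbner basis of I by Buchberger's algorithm.
f_1 = -7u - 8vw - 8v - 8w + 23, LT = u.
f_2 = -4u - 5v - 12w^2 - 3w + 14, LT = u.

S(f_1,f_2): lcm = u. S = 8/7vw - 3/28v - 3w^2 + 11/28w + 3/14.
  leading term vw: no divisor's leading term divides it; move 8/7vw to the remainder.
  leading term v: no divisor's leading term divides it; move -3/28v to the remainder.
  leading term w^2: no divisor's leading term divides it; move -3w^2 to the remainder.
  leading term w: no divisor's leading term divides it; move 11/28w to the remainder.
  leading term 1: no divisor's leading term divides it; move 3/14 to the remainder.
  remainder 8/7vw - 3/28v - 3w^2 + 11/28w + 3/14 ≠ 0; add h_3 = 8/7vw - 3/28v - 3w^2 + 11/28w + 3/14 to the basis.

The other S-polynomials (S(f_1,h_3), S(f_2,h_3)) all reduce to 0 modulo the current basis, so we have a Gröbner basis.
Inter-reduce: drop elements whose leading term is divisible by another's, tail-reduce, and make monic.
Reduced Gröbner basis: {u + 5/4v + 3w^2 + 3/4w - 7/2, vw - 3/32v - 21/8w^2 + 11/32w + 3/16}.
Label its elements g_1 = u + 5/4v + 3w^2 + 3/4w - 7/2, g_2 = vw - 3/32v - 21/8w^2 + 11/32w + 3/16.

Reduce p = 3u^2 + 15/4uv + 9uw^2 + 9/4uw - 23/2u + 12v^2 - 7w - 9 modulo G:
  leading term u^2: subtract (3u)·g_1 from 3u^2 + 15/4uv + 9uw^2 + 9/4uw - 23/2u + 12v^2 - 7w - 9 → -u + 12v^2 - 7w - 9
  leading term u: subtract (-1)·g_1 from -u + 12v^2 - 7w - 9 → 12v^2 + 5/4v + 3w^2 - 25/4w - 25/2
  leading term v^2: no divisor's leading term divides it; move 12v^2 to the remainder.
  leading term v: no divisor's leading term divides it; move 5/4v to the remainder.
  leading term w^2: no divisor's leading term divides it; move 3w^2 to the remainder.
  leading term w: no divisor's leading term divides it; move -25/4w to the remainder.
  leading term 1: no divisor's leading term divides it; move -25/2 to the remainder.
  normal form = 12v^2 + 5/4v + 3w^2 - 25/4w - 25/2.
The normal form is nonzero, so p ∉ I. Since p minus its normal form lies in I, I + (p) = I + (r) where r = 12v^2 + 5/4v + 3w^2 - 25/4w - 25/2; decide whether this ideal is the whole ring.
Run Buchberger on G together with r (pairs among the g_i already reduce to 0 since G is a Gröbner basis):
g_1 = u + 5/4v + 3w^2 + 3/4w - 7/2, LT = u.
g_2 = vw - 3/32v - 21/8w^2 + 11/32w + 3/16, LT = vw.
r = 12v^2 + 5/4v + 3w^2 - 25/4w - 25/2, LT = v^2.

S(g_2,r): lcm = v^2w. S = -3/32v^2 - 21/8vw^2 + 23/96vw + 3/16v - 1/4w^3 + 25/48w^2 + 25/24w.
  leading term v^2: subtract (-1/128)·r from -3/32v^2 - 21/8vw^2 + 23/96vw + 3/16v - 1/4w^3 + 25/48w^2 + 25/24w → -21/8vw^2 + 23/96vw + 101/512v - 1/4w^3 + 209/384w^2 + 1525/1536w - 25/256
  leading term vw^2: subtract (-21/8w)·g_2 from -21/8vw^2 + 23/96vw + 101/512v - 1/4w^3 + 209/384w^2 + 1525/1536w - 25/256 → -5/768vw + 101/512v - 457/64w^3 + 1111/768w^2 + 2281/1536w - 25/256
  leading term vw: subtract (-5/768)·g_2 from -5/768vw + 101/512v - 457/64w^3 + 1111/768w^2 + 2281/1536w - 25/256 → 1611/8192v - 457/64w^3 + 8783/6144w^2 + 36551/24576w - 395/4096
  leading term v: no divisor's leading term divides it; move 1611/8192v to the remainder.
  leading term w^3: no divisor's leading term divides it; move -457/64w^3 to the remainder.
  leading term w^2: no divisor's leading term divides it; move 8783/6144w^2 to the remainder.
  leading term w: no divisor's leading term divides it; move 36551/24576w to the remainder.
  leading term 1: no divisor's leading term divides it; move -395/4096 to the remainder.
  remainder 1611/8192v - 457/64w^3 + 8783/6144w^2 + 36551/24576w - 395/4096 ≠ 0; add m_4 = 1611/8192v - 457/64w^3 + 8783/6144w^2 + 36551/24576w - 395/4096 to the basis.

S(g_2,m_4): lcm = vw. S = -3/32v + 58496/1611w^4 - 35132/4833w^3 - 393901/38664w^2 + 43001/51552w + 3/16.
  leading term v: subtract (-256/537)·m_4 from -3/32v + 58496/1611w^4 - 35132/4833w^3 - 393901/38664w^2 + 43001/51552w + 3/16 → 58496/1611w^4 - 51584/4833w^3 - 45944/4833w^2 + 2486/1611w + 76/537
  leading term w^4: no divisor's leading term divides it; move 58496/1611w^4 to the remainder.
  leading term w^3: no divisor's leading term divides it; move -51584/4833w^3 to the remainder.
  leading term w^2: no divisor's leading term divides it; move -45944/4833w^2 to the remainder.
  leading term w: no divisor's leading term divides it; move 2486/1611w to the remainder.
  leading term 1: no divisor's leading term divides it; move 76/537 to the remainder.
  remainder 58496/1611w^4 - 51584/4833w^3 - 45944/4833w^2 + 2486/1611w + 76/537 ≠ 0; add m_5 = 58496/1611w^4 - 51584/4833w^3 - 45944/4833w^2 + 2486/1611w + 76/537 to the basis.

The other S-polynomials (S(g_1,g_2), S(g_1,r), S(g_1,m_4), S(r,m_4), S(g_1,m_5), S(g_2,m_5), S(r,m_5), S(m_4,m_5)) all reduce to 0 modulo the current basis, so we have a Gröbner basis.
Inter-reduce: drop elements whose leading term is divisible by another's, tail-reduce, and make monic.
Reduced Gröbner basis: {u + 73120/1611w^3 - 29416/4833w^2 - 42064/4833w - 4651/1611, v - 58496/1611w^3 + 35132/4833w^2 + 36551/4833w - 790/1611, w^4 - 403/1371w^3 - 5743/21936w^2 + 1243/29248w + 57/14624}.
The reduced Gröbner basis of I + (p) is {u + 73120/1611w^3 - 29416/4833w^2 - 42064/4833w - 4651/1611, v - 58496/1611w^3 + 35132/4833w^2 + 36551/4833w - 790/1611, w^4 - 403/1371w^3 - 5743/21936w^2 + 1243/29248w + 57/14624} ≠ {1}, a proper ideal, so the enlarged system stays consistent: p is independent of I, with normal form 12v^2 + 5/4v + 3w^2 - 25/4w - 25/2.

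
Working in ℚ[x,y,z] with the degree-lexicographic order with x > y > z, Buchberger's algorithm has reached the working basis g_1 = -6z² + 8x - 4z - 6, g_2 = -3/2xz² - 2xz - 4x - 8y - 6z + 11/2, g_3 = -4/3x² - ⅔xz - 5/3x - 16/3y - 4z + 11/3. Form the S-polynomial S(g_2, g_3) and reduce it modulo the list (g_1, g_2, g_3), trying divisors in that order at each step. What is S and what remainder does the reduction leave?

S(g_2, g_3) = -½xz³ + 4/3x²z - 5/4xz² - 4yz² - 3z³ + 8/3x² + 16/3xy + 4xz + 11/4z² - 11/3x; remainder on division = 0.

lcm(LM(g_2), LM(g_3)) = x²z².
S = (lcm/LT(g_2))·g_2 − (lcm/LT(g_3))·g_3 = -½xz³ + 4/3x²z - 5/4xz² - 4yz² - 3z³ + 8/3x² + 16/3xy + 4xz + 11/4z² - 11/3x.
Reduce S modulo (g_1, g_2, g_3) in that order:
  leading term xz³: subtract (1/12xz)·g_1 from -½xz³ + 4/3x²z - 5/4xz² - 4yz² - 3z³ + 8/3x² + 16/3xy + 4xz + 11/4z² - 11/3x → ⅔x²z - 11/12xz² - 4yz² - 3z³ + 8/3x² + 16/3xy + 9/2xz + 11/4z² - 11/3x
  leading term x²z: subtract (-½z)·g_3 from ⅔x²z - 11/12xz² - 4yz² - 3z³ + 8/3x² + 16/3xy + 9/2xz + 11/4z² - 11/3x → -5/4xz² - 4yz² - 3z³ + 8/3x² + 16/3xy + 11/3xz - 8/3yz + ¾z² - 11/3x + 11/6z
  leading term xz²: subtract (5/24x)·g_1 from -5/4xz² - 4yz² - 3z³ + 8/3x² + 16/3xy + 11/3xz - 8/3yz + ¾z² - 11/3x + 11/6z → -4yz² - 3z³ + x² + 16/3xy + 9/2xz - 8/3yz + ¾z² - 29/12x + 11/6z
  leading term yz²: subtract (⅔y)·g_1 from -4yz² - 3z³ + x² + 16/3xy + 9/2xz - 8/3yz + ¾z² - 29/12x + 11/6z → -3z³ + x² + 9/2xz + ¾z² - 29/12x + 4y + 11/6z
  leading term z³: subtract (½z)·g_1 from -3z³ + x² + 9/2xz + ¾z² - 29/12x + 4y + 11/6z → x² + ½xz + 11/4z² - 29/12x + 4y + 29/6z
  leading term x²: subtract (-¾)·g_3 from x² + ½xz + 11/4z² - 29/12x + 4y + 29/6z → 11/4z² - 11/3x + 11/6z + 11/4
  leading term z²: subtract (-11/24)·g_1 from 11/4z² - 11/3x + 11/6z + 11/4 → 0
The remainder is 0, so this S-polynomial contributes no new basis element.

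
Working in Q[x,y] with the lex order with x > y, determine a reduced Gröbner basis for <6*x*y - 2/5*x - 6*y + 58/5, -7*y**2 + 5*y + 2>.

f_1 = 6*x*y - 2/5*x - 6*y + 58/5, LT = x*y.
f_2 = -7*y**2 + 5*y + 2, LT = y**2.

S(f_1,f_2): lcm = x*y**2. S = 68/105*x*y + 2/7*x - y**2 + 29/15*y.
  leading term x*y: subtract (34/315)·f_1 from 68/105*x*y + 2/7*x - y**2 + 29/15*y → 74/225*x - y**2 + 271/105*y - 1972/1575
  leading term x: no divisor's leading term divides it; move 74/225*x to the remainder.
  leading term y**2: subtract (1/7)·f_2 from -y**2 + 271/105*y - 1972/1575 → 28/15*y - 346/225
  leading term y: no divisor's leading term divides it; move 28/15*y to the remainder.
  leading term 1: no divisor's leading term divides it; move -346/225 to the remainder.
  remainder 74/225*x + 28/15*y - 346/225 ≠ 0; add g_3 = 74/225*x + 28/15*y - 346/225 to the basis.

The other S-polynomials (S(f_1,g_3), S(f_2,g_3)) all reduce to 0 modulo the current basis, so we have a Gröbner basis.
Inter-reduce: drop elements whose leading term is divisible by another's, tail-reduce, and make monic.

G = {x + 210/37*y - 173/37, y**2 - 5/7*y - 2/7}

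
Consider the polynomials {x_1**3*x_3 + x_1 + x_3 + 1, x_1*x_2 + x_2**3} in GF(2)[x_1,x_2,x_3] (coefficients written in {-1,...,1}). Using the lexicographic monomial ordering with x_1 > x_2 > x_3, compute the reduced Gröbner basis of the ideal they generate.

G = {x_1**3*x_3 + x_1 + x_3 + 1, x_1*x_2 + x_2**3, x_2**7*x_3 + x_2**3 + x_2*x_3 + x_2}

f_1 = x_1**3*x_3 + x_1 + x_3 + 1, LT = x_1**3*x_3.
f_2 = x_1*x_2 + x_2**3, LT = x_1*x_2.

S(f_1,f_2): lcm = x_1**3*x_2*x_3. S = x_1**2*x_2**3*x_3 + x_1*x_2 + x_2*x_3 + x_2.
  reduce S modulo (f_1, f_2):
  remainder x_2**7*x_3 + x_2**3 + x_2*x_3 + x_2 ≠ 0; add g_3 = x_2**7*x_3 + x_2**3 + x_2*x_3 + x_2 to the basis.

The other S-polynomials (S(f_1,g_3), S(f_2,g_3)) all reduce to 0 modulo the current basis, so we have a Gröbner basis.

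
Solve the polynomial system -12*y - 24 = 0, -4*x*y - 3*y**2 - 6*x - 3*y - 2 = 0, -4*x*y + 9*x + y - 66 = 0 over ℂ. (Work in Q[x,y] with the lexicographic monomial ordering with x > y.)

Compute a lex Gröbner basis by Buchberger's algorithm.
f_1 = -12*y - 24, LT = y.
f_2 = -4*x*y - 6*x - 3*y**2 - 3*y - 2, LT = x*y.
f_3 = -4*x*y + 9*x + y - 66, LT = x*y.

S(f_1,f_2): lcm = x*y. S = 1/2*x - 3/4*y**2 - 3/4*y - 1/2.
  leading term x: no divisor's leading term divides it; move 1/2*x to the remainder.
  leading term y**2: subtract (1/16*y)·f_1 from -3/4*y**2 - 3/4*y - 1/2 → 3/4*y - 1/2
  leading term y: subtract (-1/16)·f_1 from 3/4*y - 1/2 → -2
  leading term 1: no divisor's leading term divides it; move -2 to the remainder.
  remainder 1/2*x - 2 ≠ 0; add h_4 = 1/2*x - 2 to the basis.

The other S-polynomials (S(f_1,f_3), S(f_2,f_3), S(f_1,h_4), S(f_2,h_4), S(f_3,h_4)) all reduce to 0 modulo the current basis, so we have a Gröbner basis.
Inter-reduce: drop elements whose leading term is divisible by another's, tail-reduce, and make monic.
Reduced Gröbner basis: {x - 4, y + 2}.

Since the basis is lex-ordered, y + 2 is univariate in y. Its roots are {-2}. Back-substituting each root into the other basis elements fixes the other coordinates.
  y = -2: the earlier basis element becomes x - 4 = 0, giving x = 4 — point (4, -2).
Substituting each solution back into the original system confirms all equations vanish.

{(4, -2)}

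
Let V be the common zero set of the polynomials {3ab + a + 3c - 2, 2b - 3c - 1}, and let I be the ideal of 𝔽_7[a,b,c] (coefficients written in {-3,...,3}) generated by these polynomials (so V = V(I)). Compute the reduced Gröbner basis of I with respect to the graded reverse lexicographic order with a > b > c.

The reduced Gröbner basis is the canonical form of the ideal for this ordering.

f_1 = 3ab + a + 3c - 2, LT = ab.
f_2 = 2b - 3c - 1, LT = b.

S(f_1,f_2): lcm = ab. S = -2ac + 2a + c - 3.
  leading term ac: no divisor's leading term divides it; move -2ac to the remainder.
  leading term a: no divisor's leading term divides it; move 2a to the remainder.
  leading term c: no divisor's leading term divides it; move c to the remainder.
  leading term 1: no divisor's leading term divides it; move -3 to the remainder.
  remainder -2ac + 2a + c - 3 ≠ 0; add g_3 = -2ac + 2a + c - 3 to the basis.

The other S-polynomials (S(f_1,g_3), S(f_2,g_3)) all reduce to 0 modulo the current basis, so we have a Gröbner basis.
Inter-reduce: drop elements whose leading term is divisible by another's, tail-reduce, and make monic.

G = {ac - a + 3c - 2, b + 2c + 3}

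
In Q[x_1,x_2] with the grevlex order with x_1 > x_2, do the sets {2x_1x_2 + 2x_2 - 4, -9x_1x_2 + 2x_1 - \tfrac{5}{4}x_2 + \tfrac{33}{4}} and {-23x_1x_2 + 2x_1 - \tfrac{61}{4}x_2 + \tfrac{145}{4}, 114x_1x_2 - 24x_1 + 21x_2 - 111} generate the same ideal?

Two ideals are equal iff their reduced Gröbner bases coincide (the reduced basis is unique for a fixed ordering).
Buchberger on the first generating set:
f_1 = 2x_1x_2 + 2x_2 - 4, LT = x_1x_2.
f_2 = -9x_1x_2 + 2x_1 - \tfrac{5}{4}x_2 + \tfrac{33}{4}, LT = x_1x_2.

S(f_1,f_2): lcm = x_1x_2. S = \tfrac{2}{9}x_1 + \tfrac{31}{36}x_2 - \tfrac{13}{12}.
  leading term x_1: no divisor's leading term divides it; move \tfrac{2}{9}x_1 to the remainder.
  leading term x_2: no divisor's leading term divides it; move \tfrac{31}{36}x_2 to the remainder.
  leading term 1: no divisor's leading term divides it; move -\tfrac{13}{12} to the remainder.
  remainder \tfrac{2}{9}x_1 + \tfrac{31}{36}x_2 - \tfrac{13}{12} ≠ 0; add g_3 = \tfrac{2}{9}x_1 + \tfrac{31}{36}x_2 - \tfrac{13}{12} to the basis.

S(f_1,g_3): lcm = x_1x_2. S = -\tfrac{31}{8}x_2^{2} + \tfrac{47}{8}x_2 - 2.
  leading term x_2^{2}: no divisor's leading term divides it; move -\tfrac{31}{8}x_2^{2} to the remainder.
  leading term x_2: no divisor's leading term divides it; move \tfrac{47}{8}x_2 to the remainder.
  leading term 1: no divisor's leading term divides it; move -2 to the remainder.
  remainder -\tfrac{31}{8}x_2^{2} + \tfrac{47}{8}x_2 - 2 ≠ 0; add g_4 = -\tfrac{31}{8}x_2^{2} + \tfrac{47}{8}x_2 - 2 to the basis.

The other S-polynomials (S(f_2,g_3), S(f_1,g_4), S(f_2,g_4), S(g_3,g_4)) all reduce to 0 modulo the current basis, so we have a Gröbner basis.
Inter-reduce: drop elements whose leading term is divisible by another's, tail-reduce, and make monic.
Reduced Gröbner basis: {x_2^{2} - \tfrac{47}{31}x_2 + \tfrac{16}{31}, x_1 + \tfrac{31}{8}x_2 - \tfrac{39}{8}}.

Buchberger on the second generating set:
h_1 = -23x_1x_2 + 2x_1 - \tfrac{61}{4}x_2 + \tfrac{145}{4}, LT = x_1x_2.
h_2 = 114x_1x_2 - 24x_1 + 21x_2 - 111, LT = x_1x_2.

S(h_1,h_2): lcm = x_1x_2. S = \tfrac{54}{437}x_1 + \tfrac{837}{1748}x_2 - \tfrac{1053}{1748}.
  leading term x_1: no divisor's leading term divides it; move \tfrac{54}{437}x_1 to the remainder.
  leading term x_2: no divisor's leading term divides it; move \tfrac{837}{1748}x_2 to the remainder.
  leading term 1: no divisor's leading term divides it; move -\tfrac{1053}{1748} to the remainder.
  remainder \tfrac{54}{437}x_1 + \tfrac{837}{1748}x_2 - \tfrac{1053}{1748} ≠ 0; add k_3 = \tfrac{54}{437}x_1 + \tfrac{837}{1748}x_2 - \tfrac{1053}{1748} to the basis.

S(h_1,k_3): lcm = x_1x_2. S = -\tfrac{31}{8}x_2^{2} - \tfrac{2}{23}x_1 + \tfrac{1019}{184}x_2 - \tfrac{145}{92}.
  leading term x_2^{2}: no divisor's leading term divides it; move -\tfrac{31}{8}x_2^{2} to the remainder.
  leading term x_1: subtract (-\tfrac{19}{27})·k_3 from -\tfrac{2}{23}x_1 + \tfrac{1019}{184}x_2 - \tfrac{145}{92} → \tfrac{47}{8}x_2 - 2
  leading term x_2: no divisor's leading term divides it; move \tfrac{47}{8}x_2 to the remainder.
  leading term 1: no divisor's leading term divides it; move -2 to the remainder.
  remainder -\tfrac{31}{8}x_2^{2} + \tfrac{47}{8}x_2 - 2 ≠ 0; add k_4 = -\tfrac{31}{8}x_2^{2} + \tfrac{47}{8}x_2 - 2 to the basis.

The other S-polynomials (S(h_2,k_3), S(h_1,k_4), S(h_2,k_4), S(k_3,k_4)) all reduce to 0 modulo the current basis, so we have a Gröbner basis.
Inter-reduce: drop elements whose leading term is divisible by another's, tail-reduce, and make monic.
Reduced Gröbner basis: {x_2^{2} - \tfrac{47}{31}x_2 + \tfrac{16}{31}, x_1 + \tfrac{31}{8}x_2 - \tfrac{39}{8}}.

These coincide, so the ideals are equal.

Yes, the ideals are equal.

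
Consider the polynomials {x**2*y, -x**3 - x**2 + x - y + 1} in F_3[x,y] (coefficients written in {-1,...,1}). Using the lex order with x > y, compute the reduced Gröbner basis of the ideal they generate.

f_1 = x**2*y, LT = x**2*y.
f_2 = -x**3 - x**2 + x - y + 1, LT = x**3.

S(f_1,f_2): lcm = x**3*y. S = -x**2*y + x*y - y**2 + y.
  reduce S modulo (f_1, f_2):
  remainder x*y - y**2 + y ≠ 0; add g_3 = x*y - y**2 + y to the basis.

S(f_1,g_3): lcm = x**2*y. S = x*y**2 - x*y.
  reduce S modulo (f_1, f_2, g_3):
  remainder y**3 + y**2 + y ≠ 0; add g_4 = y**3 + y**2 + y to the basis.

The other S-polynomials (S(f_2,g_3), S(f_1,g_4), S(f_2,g_4), S(g_3,g_4)) all reduce to 0 modulo the current basis, so we have a Gröbner basis.
Inter-reduce: drop elements whose leading term is divisible by another's, tail-reduce, and make monic.

G = {x**3 + x**2 - x + y - 1, x*y - y**2 + y, y**3 + y**2 + y}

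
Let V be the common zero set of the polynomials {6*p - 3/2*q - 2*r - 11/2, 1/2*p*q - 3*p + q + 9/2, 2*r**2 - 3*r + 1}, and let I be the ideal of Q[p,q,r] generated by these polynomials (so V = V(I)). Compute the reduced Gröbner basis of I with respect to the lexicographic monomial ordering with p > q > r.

f_1 = 6*p - 3/2*q - 2*r - 11/2, LT = p.
f_2 = 1/2*p*q - 3*p + q + 9/2, LT = p*q.
f_3 = 2*r**2 - 3*r + 1, LT = r**2.

S(f_1,f_2): lcm = p*q. S = 6*p - 1/4*q**2 - 1/3*q*r - 35/12*q - 9.
  leading term p: subtract (1)·f_1 from 6*p - 1/4*q**2 - 1/3*q*r - 35/12*q - 9 → -1/4*q**2 - 1/3*q*r - 17/12*q + 2*r - 7/2
  leading term q**2: no divisor's leading term divides it; move -1/4*q**2 to the remainder.
  leading term q*r: no divisor's leading term divides it; move -1/3*q*r to the remainder.
  leading term q: no divisor's leading term divides it; move -17/12*q to the remainder.
  leading term r: no divisor's leading term divides it; move 2*r to the remainder.
  leading term 1: no divisor's leading term divides it; move -7/2 to the remainder.
  remainder -1/4*q**2 - 1/3*q*r - 17/12*q + 2*r - 7/2 ≠ 0; add g_4 = -1/4*q**2 - 1/3*q*r - 17/12*q + 2*r - 7/2 to the basis.

The other S-polynomials (S(f_1,f_3), S(f_2,f_3), S(f_1,g_4), S(f_2,g_4), S(f_3,g_4)) all reduce to 0 modulo the current basis, so we have a Gröbner basis.
Inter-reduce: drop elements whose leading term is divisible by another's, tail-reduce, and make monic.

G = {p - 1/4*q - 1/3*r - 11/12, q**2 + 4/3*q*r + 17/3*q - 8*r + 14, r**2 - 3/2*r + 1/2}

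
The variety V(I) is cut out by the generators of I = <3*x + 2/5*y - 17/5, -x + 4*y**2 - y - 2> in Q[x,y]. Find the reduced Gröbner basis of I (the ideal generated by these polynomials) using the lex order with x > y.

f_1 = 3*x + 2/5*y - 17/5, LT = x.
f_2 = -x + 4*y**2 - y - 2, LT = x.

S(f_1,f_2): lcm = x. S = 4*y**2 - 13/15*y - 47/15.
  leading term y**2: no divisor's leading term divides it; move 4*y**2 to the remainder.
  leading term y: no divisor's leading term divides it; move -13/15*y to the remainder.
  leading term 1: no divisor's leading term divides it; move -47/15 to the remainder.
  remainder 4*y**2 - 13/15*y - 47/15 ≠ 0; add g_3 = 4*y**2 - 13/15*y - 47/15 to the basis.

The other S-polynomials (S(f_1,g_3), S(f_2,g_3)) all reduce to 0 modulo the current basis, so we have a Gröbner basis.
Inter-reduce: drop elements whose leading term is divisible by another's, tail-reduce, and make monic.

G = {x + 2/15*y - 17/15, y**2 - 13/60*y - 47/60}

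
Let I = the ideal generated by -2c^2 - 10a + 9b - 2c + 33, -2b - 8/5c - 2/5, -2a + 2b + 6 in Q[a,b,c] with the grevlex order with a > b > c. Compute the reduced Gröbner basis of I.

f_1 = -2c^2 - 10a + 9b - 2c + 33, LT = c^2.
f_2 = -2b - 8/5c - 2/5, LT = b.
f_3 = -2a + 2b + 6, LT = a.

The S-polynomials (S(f_1,f_2), S(f_1,f_3), S(f_2,f_3)) all reduce to 0 modulo the current basis, so we have a Gröbner basis.

G = {c^2 + 3/5c - 8/5, a + 4/5c - 14/5, b + 4/5c + 1/5}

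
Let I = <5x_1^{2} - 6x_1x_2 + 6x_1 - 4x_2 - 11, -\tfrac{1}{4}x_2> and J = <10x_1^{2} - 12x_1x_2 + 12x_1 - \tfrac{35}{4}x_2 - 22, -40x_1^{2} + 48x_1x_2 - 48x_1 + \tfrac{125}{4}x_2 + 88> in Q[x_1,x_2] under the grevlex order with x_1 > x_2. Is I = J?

Yes, the ideals are equal.

Two ideals are equal iff their reduced Gröbner bases coincide (the reduced basis is unique for a fixed ordering).
Buchberger on the first generating set:
f_1 = 5x_1^{2} - 6x_1x_2 + 6x_1 - 4x_2 - 11, LT = x_1^{2}.
f_2 = -\tfrac{1}{4}x_2, LT = x_2.

The S-polynomials (S(f_1,f_2)) all reduce to 0 modulo the current basis, so we have a Gröbner basis.
Inter-reduce: drop elements whose leading term is divisible by another's, tail-reduce, and make monic.
Reduced Gröbner basis: {x_1^{2} + \tfrac{6}{5}x_1 - \tfrac{11}{5}, x_2}.

Buchberger on the second generating set:
h_1 = 10x_1^{2} - 12x_1x_2 + 12x_1 - \tfrac{35}{4}x_2 - 22, LT = x_1^{2}.
h_2 = -40x_1^{2} + 48x_1x_2 - 48x_1 + \tfrac{125}{4}x_2 + 88, LT = x_1^{2}.

S(h_1,h_2): lcm = x_1^{2}. S = -\tfrac{3}{32}x_2.
  reduce S modulo (h_1, h_2):
  remainder -\tfrac{3}{32}x_2 ≠ 0; add k_3 = -\tfrac{3}{32}x_2 to the basis.

The other S-polynomials (S(h_1,k_3), S(h_2,k_3)) all reduce to 0 modulo the current basis, so we have a Gröbner basis.
Inter-reduce: drop elements whose leading term is divisible by another's, tail-reduce, and make monic.
Reduced Gröbner basis: {x_1^{2} + \tfrac{6}{5}x_1 - \tfrac{11}{5}, x_2}.

Same reduced basis, so the two generating sets span the same ideal.
The same test decides containment: I ⊆ J iff every generator of I reduces to 0 modulo a Gröbner basis of J.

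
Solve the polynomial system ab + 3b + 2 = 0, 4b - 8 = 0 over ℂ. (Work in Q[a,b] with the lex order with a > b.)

Compute a lex Gröbner basis by Buchberger's algorithm.
f_1 = ab + 3b + 2, LT = ab.
f_2 = 4b - 8, LT = b.

S(f_1,f_2): lcm = ab. S = 2a + 3b + 2.
  reduce S modulo (f_1, f_2):
  remainder 2a + 8 ≠ 0; add h_3 = 2a + 8 to the basis.

The other S-polynomials (S(f_1,h_3), S(f_2,h_3)) all reduce to 0 modulo the current basis, so we have a Gröbner basis.
Inter-reduce: drop elements whose leading term is divisible by another's, tail-reduce, and make monic.
Reduced Gröbner basis: {a + 4, b - 2}.

Since the basis is lex-ordered, b - 2 is univariate in b. Its roots are {2}. Back-substituting each root into the other basis elements fixes the other coordinates.
  b = 2: the earlier basis element becomes a + 4 = 0, giving a = -4 — point (-4, 2).

{(-4, 2)}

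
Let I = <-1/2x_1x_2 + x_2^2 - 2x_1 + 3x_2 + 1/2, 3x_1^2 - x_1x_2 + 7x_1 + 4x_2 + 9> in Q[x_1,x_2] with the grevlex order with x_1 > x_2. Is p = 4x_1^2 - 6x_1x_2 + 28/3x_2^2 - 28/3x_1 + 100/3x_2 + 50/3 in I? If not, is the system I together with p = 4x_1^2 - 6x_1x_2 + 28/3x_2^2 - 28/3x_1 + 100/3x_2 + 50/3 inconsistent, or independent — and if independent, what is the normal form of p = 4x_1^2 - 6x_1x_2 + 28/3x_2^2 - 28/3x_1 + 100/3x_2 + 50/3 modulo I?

4x_1^2 - 6x_1x_2 + 28/3x_2^2 - 28/3x_1 + 100/3x_2 + 50/3 lies in I (it reduces to 0).

First compute the reduced Gröbner basis of I by Buchberger's algorithm.
f_1 = -1/2x_1x_2 + x_2^2 - 2x_1 + 3x_2 + 1/2, LT = x_1x_2.
f_2 = 3x_1^2 - x_1x_2 + 7x_1 + 4x_2 + 9, LT = x_1^2.

S(f_1,f_2): lcm = x_1^2x_2. S = -5/3x_1x_2^2 + 4x_1^2 - 25/3x_1x_2 - 4/3x_2^2 - x_1 - 3x_2.
  leading term x_1x_2^2: subtract (10/3x_2)·f_1 from -5/3x_1x_2^2 + 4x_1^2 - 25/3x_1x_2 - 4/3x_2^2 - x_1 - 3x_2 → -10/3x_2^3 + 4x_1^2 - 5/3x_1x_2 - 34/3x_2^2 - x_1 - 14/3x_2
  leading term x_2^3: no divisor's leading term divides it; move -10/3x_2^3 to the remainder.
  leading term x_1^2: subtract (4/3)·f_2 from 4x_1^2 - 5/3x_1x_2 - 34/3x_2^2 - x_1 - 14/3x_2 → -1/3x_1x_2 - 34/3x_2^2 - 31/3x_1 - 10x_2 - 12
  leading term x_1x_2: subtract (2/3)·f_1 from -1/3x_1x_2 - 34/3x_2^2 - 31/3x_1 - 10x_2 - 12 → -12x_2^2 - 9x_1 - 12x_2 - 37/3
  leading term x_2^2: no divisor's leading term divides it; move -12x_2^2 to the remainder.
  leading term x_1: no divisor's leading term divides it; move -9x_1 to the remainder.
  leading term x_2: no divisor's leading term divides it; move -12x_2 to the remainder.
  leading term 1: no divisor's leading term divides it; move -37/3 to the remainder.
  remainder -10/3x_2^3 - 12x_2^2 - 9x_1 - 12x_2 - 37/3 ≠ 0; add h_3 = -10/3x_2^3 - 12x_2^2 - 9x_1 - 12x_2 - 37/3 to the basis.

The other S-polynomials (S(f_1,h_3), S(f_2,h_3)) all reduce to 0 modulo the current basis, so we have a Gröbner basis.
Inter-reduce: drop elements whose leading term is divisible by another's, tail-reduce, and make monic.
Reduced Gröbner basis: {x_2^3 + 18/5x_2^2 + 27/10x_1 + 18/5x_2 + 37/10, x_1^2 - 2/3x_2^2 + 11/3x_1 - 2/3x_2 + 8/3, x_1x_2 - 2x_2^2 + 4x_1 - 6x_2 - 1}.
Label its elements g_1 = x_2^3 + 18/5x_2^2 + 27/10x_1 + 18/5x_2 + 37/10, g_2 = x_1^2 - 2/3x_2^2 + 11/3x_1 - 2/3x_2 + 8/3, g_3 = x_1x_2 - 2x_2^2 + 4x_1 - 6x_2 - 1.

Reduce p = 4x_1^2 - 6x_1x_2 + 28/3x_2^2 - 28/3x_1 + 100/3x_2 + 50/3 modulo G:
  leading term x_1^2: subtract (4)·g_2 from 4x_1^2 - 6x_1x_2 + 28/3x_2^2 - 28/3x_1 + 100/3x_2 + 50/3 → -6x_1x_2 + 12x_2^2 - 24x_1 + 36x_2 + 6
  leading term x_1x_2: subtract (-6)·g_3 from -6x_1x_2 + 12x_2^2 - 24x_1 + 36x_2 + 6 → 0
  normal form = 0.
Since the normal form is 0, p ∈ I.

Ideal membership is decidable via reduction modulo a Gröbner basis.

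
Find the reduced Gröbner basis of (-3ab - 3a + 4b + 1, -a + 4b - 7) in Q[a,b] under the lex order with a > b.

G = {a - 4b + 7, b^2 - 13/12b - 11/6}

f_1 = -3ab - 3a + 4b + 1, LT = ab.
f_2 = -a + 4b - 7, LT = a.

S(f_1,f_2): lcm = ab. S = a + 4b^2 - 25/3b - 1/3.
  leading term a: subtract (-1)·f_2 from a + 4b^2 - 25/3b - 1/3 → 4b^2 - 13/3b - 22/3
  leading term b^2: no divisor's leading term divides it; move 4b^2 to the remainder.
  leading term b: no divisor's leading term divides it; move -13/3b to the remainder.
  leading term 1: no divisor's leading term divides it; move -22/3 to the remainder.
  remainder 4b^2 - 13/3b - 22/3 ≠ 0; add g_3 = 4b^2 - 13/3b - 22/3 to the basis.

The other S-polynomials (S(f_1,g_3), S(f_2,g_3)) all reduce to 0 modulo the current basis, so we have a Gröbner basis.
Inter-reduce: drop elements whose leading term is divisible by another's, tail-reduce, and make monic.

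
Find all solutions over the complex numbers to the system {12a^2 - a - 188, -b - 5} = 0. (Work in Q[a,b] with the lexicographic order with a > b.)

{(-47/12, -5), (4, -5)}

Compute a lex Gröbner basis by Buchberger's algorithm.
f_1 = 12a^2 - a - 188, LT = a^2.
f_2 = -b - 5, LT = b.

S(f_1,f_2): leading monomials are coprime, so the S-polynomial reduces to 0 (Buchberger's first criterion).
Every S-polynomial of the final basis reduces to 0, so we have a Gröbner basis.
Inter-reduce: drop elements whose leading term is divisible by another's, tail-reduce, and make monic.
Reduced Gröbner basis: {a^2 - 1/12a - 47/3, b + 5}.

From the last basis element, b + 5 = 0, so b takes values in {-5}. Each choice, substituted upward through the basis, yields the corresponding point(s) of the solution set.
  b = -5: the earlier basis element becomes a^2 - 1/12a - 47/3 = 0, giving a = -47/12, 4 — points (-47/12, -5), (4, -5).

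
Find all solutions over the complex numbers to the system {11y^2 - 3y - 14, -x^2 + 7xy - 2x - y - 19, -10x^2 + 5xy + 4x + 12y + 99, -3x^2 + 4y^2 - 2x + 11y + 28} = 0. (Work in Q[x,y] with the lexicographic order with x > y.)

{(-3, -1)}

Compute a lex Gröbner basis by Buchberger's algorithm.
f_1 = 11y^2 - 3y - 14, LT = y^2.
f_2 = -x^2 + 7xy - 2x - y - 19, LT = x^2.
f_3 = -10x^2 + 5xy + 4x + 12y + 99, LT = x^2.
f_4 = -3x^2 - 2x + 4y^2 + 11y + 28, LT = x^2.

S(f_2,f_3): lcm = x^2. S = -13/2xy + 12/5x + 11/5y + 289/10.
  reduce S modulo (f_1, f_2, f_3, f_4):
  remainder -13/2xy + 12/5x + 11/5y + 289/10 ≠ 0; add h_5 = -13/2xy + 12/5x + 11/5y + 289/10 to the basis.

S(f_2,f_4): lcm = x^2. S = -7xy + 4/3x + 4/3y^2 + 14/3y + 85/3.
  reduce S modulo (f_1, f_2, f_3, f_4, h_5):
  remainder -244/195x + 5708/2145y - 2344/2145 ≠ 0; add h_6 = -244/195x + 5708/2145y - 2344/2145 to the basis.

S(f_1,h_5): lcm = xy^2. S = 69/715xy - 14/11x + 22/65y^2 + 289/65y.
  reduce S modulo (f_1, f_2, f_3, f_4, h_5, h_6):
  remainder 930851/479765y + 930851/479765 ≠ 0; add h_7 = 930851/479765y + 930851/479765 to the basis.

The other S-polynomials (S(f_1,f_2), S(f_1,f_3), S(f_1,f_4), S(f_3,f_4), S(f_2,h_5), S(f_3,h_5), S(f_4,h_5), S(f_1,h_6), S(f_2,h_6), S(f_3,h_6), S(f_4,h_6), S(h_5,h_6), S(f_1,h_7), S(f_2,h_7), S(f_3,h_7), S(f_4,h_7), S(h_5,h_7), S(h_6,h_7)) all reduce to 0 modulo the current basis, so we have a Gröbner basis.
Inter-reduce: drop elements whose leading term is divisible by another's, tail-reduce, and make monic.
Reduced Gröbner basis: {x + 3, y + 1}.

A lex Gröbner basis eliminates variables successively. Here y + 1 depends only on y, with roots {-1}; lifting each root through the earlier basis elements recovers the full solutions.
  y = -1: the earlier basis element becomes x + 3 = 0, giving x = -3 — point (-3, -1).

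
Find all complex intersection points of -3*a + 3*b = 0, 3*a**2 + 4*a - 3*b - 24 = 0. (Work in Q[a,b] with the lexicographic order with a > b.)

{(-3, -3), (8/3, 8/3)}

Compute a lex Gröbner basis by Buchberger's algorithm.
f_1 = -3*a + 3*b, LT = a.
f_2 = 3*a**2 + 4*a - 3*b - 24, LT = a**2.

S(f_1,f_2): lcm = a**2. S = -a*b - 4/3*a + b + 8.
  leading term a*b: subtract (1/3*b)·f_1 from -a*b - 4/3*a + b + 8 → -4/3*a - b**2 + b + 8
  leading term a: subtract (4/9)·f_1 from -4/3*a - b**2 + b + 8 → -b**2 - 1/3*b + 8
  leading term b**2: no divisor's leading term divides it; move -b**2 to the remainder.
  leading term b: no divisor's leading term divides it; move -1/3*b to the remainder.
  leading term 1: no divisor's leading term divides it; move 8 to the remainder.
  remainder -b**2 - 1/3*b + 8 ≠ 0; add h_3 = -b**2 - 1/3*b + 8 to the basis.

The other S-polynomials (S(f_1,h_3), S(f_2,h_3)) all reduce to 0 modulo the current basis, so we have a Gröbner basis.
Inter-reduce: drop elements whose leading term is divisible by another's, tail-reduce, and make monic.
Reduced Gröbner basis: {a - b, b**2 + 1/3*b - 8}.

Elimination: the polynomial b**2 + 1/3*b - 8 lies in the elimination ideal for b, so b ∈ {-3, 8/3}. For each such b, the remaining basis elements (now univariate) give the rest of the solution.
  b = -3: the earlier basis element becomes a + 3 = 0, giving a = -3 — point (-3, -3).
  b = 8/3: the earlier basis element becomes a - 8/3 = 0, giving a = 8/3 — point (8/3, 8/3).
Substituting each solution back into the original system confirms all equations vanish.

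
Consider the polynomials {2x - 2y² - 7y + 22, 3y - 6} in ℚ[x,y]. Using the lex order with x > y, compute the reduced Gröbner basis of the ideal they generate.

f_1 = 2x - 2y² - 7y + 22, LT = x.
f_2 = 3y - 6, LT = y.

S(f_1,f_2): leading monomials are coprime, so the S-polynomial reduces to 0 (Buchberger's first criterion).
Every S-polynomial of the final basis reduces to 0, so we have a Gröbner basis.

G = {x, y - 2}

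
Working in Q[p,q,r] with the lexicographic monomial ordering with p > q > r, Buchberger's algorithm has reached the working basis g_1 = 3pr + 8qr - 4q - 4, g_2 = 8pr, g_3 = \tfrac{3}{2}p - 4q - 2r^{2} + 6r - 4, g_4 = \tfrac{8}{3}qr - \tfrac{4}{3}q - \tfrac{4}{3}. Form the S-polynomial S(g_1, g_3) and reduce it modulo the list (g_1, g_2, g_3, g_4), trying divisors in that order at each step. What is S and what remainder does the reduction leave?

S(g_1, g_3) = \tfrac{16}{3}qr - \tfrac{4}{3}q + \tfrac{4}{3}r^{3} - 4r^{2} + \tfrac{8}{3}r - \tfrac{4}{3}; remainder on division = \tfrac{4}{3}q + \tfrac{4}{3}r^{3} - 4r^{2} + \tfrac{8}{3}r + \tfrac{4}{3}.

lcm(LM(g_1), LM(g_3)) = pr.
S = (lcm/LT(g_1))·g_1 − (lcm/LT(g_3))·g_3 = \tfrac{16}{3}qr - \tfrac{4}{3}q + \tfrac{4}{3}r^{3} - 4r^{2} + \tfrac{8}{3}r - \tfrac{4}{3}.
Reduce S modulo (g_1, g_2, g_3, g_4) in that order:
  leading term qr: subtract (2)·g_4 from \tfrac{16}{3}qr - \tfrac{4}{3}q + \tfrac{4}{3}r^{3} - 4r^{2} + \tfrac{8}{3}r - \tfrac{4}{3} → \tfrac{4}{3}q + \tfrac{4}{3}r^{3} - 4r^{2} + \tfrac{8}{3}r + \tfrac{4}{3}
  leading term q: no divisor's leading term divides it; move \tfrac{4}{3}q to the remainder.
  leading term r^{3}: no divisor's leading term divides it; move \tfrac{4}{3}r^{3} to the remainder.
  leading term r^{2}: no divisor's leading term divides it; move -4r^{2} to the remainder.
  leading term r: no divisor's leading term divides it; move \tfrac{8}{3}r to the remainder.
  leading term 1: no divisor's leading term divides it; move \tfrac{4}{3} to the remainder.
The remainder \tfrac{4}{3}q + \tfrac{4}{3}r^{3} - 4r^{2} + \tfrac{8}{3}r + \tfrac{4}{3} is nonzero, so it would be added as the next basis element.
This is the inner loop of Buchberger's algorithm — each nonzero remainder becomes a new basis element.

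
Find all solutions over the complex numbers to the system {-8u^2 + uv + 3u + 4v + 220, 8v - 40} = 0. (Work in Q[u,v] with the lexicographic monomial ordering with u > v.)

Compute a lex Gröbner basis by Buchberger's algorithm.
f_1 = -8u^2 + uv + 3u + 4v + 220, LT = u^2.
f_2 = 8v - 40, LT = v.

The S-polynomials (S(f_1,f_2)) all reduce to 0 modulo the current basis, so we have a Gröbner basis.
Inter-reduce: drop elements whose leading term is divisible by another's, tail-reduce, and make monic.
Reduced Gröbner basis: {u^2 - u - 30, v - 5}.

A lex Gröbner basis eliminates variables successively. Here v - 5 depends only on v, with roots {5}; lifting each root through the earlier basis elements recovers the full solutions.
  v = 5: the earlier basis element becomes u^2 - u - 30 = 0, giving u = -5, 6 — points (-5, 5), (6, 5).
Each listed point satisfies every original equation (direct substitution).

{(-5, 5), (6, 5)}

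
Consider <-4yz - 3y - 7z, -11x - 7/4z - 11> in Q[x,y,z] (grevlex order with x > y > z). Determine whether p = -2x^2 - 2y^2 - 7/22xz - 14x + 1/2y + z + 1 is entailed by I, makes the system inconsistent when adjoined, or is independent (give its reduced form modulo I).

First compute the reduced Gröbner basis of I by Buchberger's algorithm.
f_1 = -4yz - 3y - 7z, LT = yz.
f_2 = -11x - 7/4z - 11, LT = x.

The S-polynomials (S(f_1,f_2)) all reduce to 0 modulo the current basis, so we have a Gröbner basis.
Inter-reduce: drop elements whose leading term is divisible by another's, tail-reduce, and make monic.
Reduced Gröbner basis: {yz + 3/4y + 7/4z, x + 7/44z + 1}.
Label its elements g_1 = yz + 3/4y + 7/4z, g_2 = x + 7/44z + 1.

Reduce p = -2x^2 - 2y^2 - 7/22xz - 14x + 1/2y + z + 1 modulo G:
  leading term x^2: subtract (-2x)·g_2 from -2x^2 - 2y^2 - 7/22xz - 14x + 1/2y + z + 1 → -2y^2 - 12x + 1/2y + z + 1
  leading term y^2: no divisor's leading term divides it; move -2y^2 to the remainder.
  leading term x: subtract (-12)·g_2 from -12x + 1/2y + z + 1 → 1/2y + 32/11z + 13
  leading term y: no divisor's leading term divides it; move 1/2y to the remainder.
  leading term z: no divisor's leading term divides it; move 32/11z to the remainder.
  leading term 1: no divisor's leading term divides it; move 13 to the remainder.
  normal form = -2y^2 + 1/2y + 32/11z + 13.
The normal form is nonzero, so p ∉ I. Since p minus its normal form lies in I, I + (p) = I + (r) where r = -2y^2 + 1/2y + 32/11z + 13; decide whether this ideal is the whole ring.
Run Buchberger on G together with r (pairs among the g_i already reduce to 0 since G is a Gröbner basis):
g_1 = yz + 3/4y + 7/4z, LT = yz.
g_2 = x + 7/44z + 1, LT = x.
r = -2y^2 + 1/2y + 32/11z + 13, LT = y^2.

S(g_1,r): lcm = y^2z. S = 3/4y^2 + 2yz + 16/11z^2 + 13/2z.
  leading term y^2: subtract (-3/8)·r from 3/4y^2 + 2yz + 16/11z^2 + 13/2z → 2yz + 16/11z^2 + 3/16y + 167/22z + 39/8
  leading term yz: subtract (2)·g_1 from 2yz + 16/11z^2 + 3/16y + 167/22z + 39/8 → 16/11z^2 - 21/16y + 45/11z + 39/8
  leading term z^2: no divisor's leading term divides it; move 16/11z^2 to the remainder.
  leading term y: no divisor's leading term divides it; move -21/16y to the remainder.
  leading term z: no divisor's leading term divides it; move 45/11z to the remainder.
  leading term 1: no divisor's leading term divides it; move 39/8 to the remainder.
  remainder 16/11z^2 - 21/16y + 45/11z + 39/8 ≠ 0; add m_4 = 16/11z^2 - 21/16y + 45/11z + 39/8 to the basis.

The other S-polynomials (S(g_1,g_2), S(g_2,r), S(g_1,m_4), S(g_2,m_4), S(r,m_4)) all reduce to 0 modulo the current basis, so we have a Gröbner basis.
Inter-reduce: drop elements whose leading term is divisible by another's, tail-reduce, and make monic.
Reduced Gröbner basis: {y^2 - 1/4y - 16/11z - 13/2, yz + 3/4y + 7/4z, z^2 - 231/256y + 45/16z + 429/128, x + 7/44z + 1}.
The reduced Gröbner basis of I + (p) is {y^2 - 1/4y - 16/11z - 13/2, yz + 3/4y + 7/4z, z^2 - 231/256y + 45/16z + 429/128, x + 7/44z + 1} ≠ {1}, a proper ideal, so the enlarged system stays consistent: p is independent of I, with normal form -2y^2 + 1/2y + 32/11z + 13.

Ideal membership is decidable via reduction modulo a Gröbner basis.

-2x^2 - 2y^2 - 7/22xz - 14x + 1/2y + z + 1 is independent of I; its normal form modulo I is -2y^2 + 1/2y + 32/11z + 13.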